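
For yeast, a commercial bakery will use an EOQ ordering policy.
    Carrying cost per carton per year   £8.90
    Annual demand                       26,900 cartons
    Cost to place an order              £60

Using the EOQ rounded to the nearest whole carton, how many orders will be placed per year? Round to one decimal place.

2DS/H = 2·26,900·60/8.9 = 362,696.63
EOQ = √362,696.63 ≈ 602.24 → Q = 602
N = D/Q = 26,900/602 ≈ 44.684 orders/yr

44.7 orders per year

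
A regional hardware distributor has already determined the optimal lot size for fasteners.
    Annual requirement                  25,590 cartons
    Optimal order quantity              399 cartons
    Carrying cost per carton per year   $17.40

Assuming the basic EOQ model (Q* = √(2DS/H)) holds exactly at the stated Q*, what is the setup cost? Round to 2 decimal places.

EOQ relation: Q² = 2DS/H, so rearrange for the unknown.
S = Q²H / (2D) = 399² × 17.4 / (2 × 25,590) = 54.1246

$54.12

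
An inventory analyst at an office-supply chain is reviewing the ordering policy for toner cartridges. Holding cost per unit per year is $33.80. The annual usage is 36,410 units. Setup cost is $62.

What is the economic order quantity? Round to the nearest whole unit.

365 units

EOQ = √(2DS/H) = √(2 × 36,410 × 62 / 33.8)
    = √(133,575.15) ≈ 365.48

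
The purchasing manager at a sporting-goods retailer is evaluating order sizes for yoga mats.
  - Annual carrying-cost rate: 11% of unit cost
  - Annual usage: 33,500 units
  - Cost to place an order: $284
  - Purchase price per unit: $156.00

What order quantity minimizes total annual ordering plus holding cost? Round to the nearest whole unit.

Holding cost per unit per year: H = 11% × $156 = $17.1600
2DS/H = 2·33,500·284/17.16 = 1,108,857.81
EOQ = √1,108,857.81 ≈ 1,053.02

1,053 units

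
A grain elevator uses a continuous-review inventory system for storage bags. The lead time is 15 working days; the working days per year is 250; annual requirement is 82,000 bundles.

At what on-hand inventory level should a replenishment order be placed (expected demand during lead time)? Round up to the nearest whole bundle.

4,920 bundles

Daily demand d = 82,000 / 250 = 328.000 bundles/day
Demand during lead time = 328.000 × 15 = 4,920.00
Reorder point = 4,920.00 → round up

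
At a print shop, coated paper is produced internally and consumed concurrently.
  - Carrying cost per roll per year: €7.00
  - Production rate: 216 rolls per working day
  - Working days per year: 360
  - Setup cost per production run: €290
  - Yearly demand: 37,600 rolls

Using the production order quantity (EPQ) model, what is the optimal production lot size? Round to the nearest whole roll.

2,456 rolls

Daily demand d = 37,600/360 = 104.444; p = 216; 1 − d/p = 0.51646
EPQ = √(2DS / (H(1 − d/p)))
    = √(2 × 37,600 × 290 / (7 × 0.51646)) ≈ 2,456.07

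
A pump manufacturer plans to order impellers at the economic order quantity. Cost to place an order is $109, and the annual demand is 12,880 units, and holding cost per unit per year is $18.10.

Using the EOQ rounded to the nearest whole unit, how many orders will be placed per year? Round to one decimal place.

32.7 orders per year

Q* = √(2·D·S / H) = √(2·12,880·109 / 18.1) = √155,129.3 ≈ 393.86 → Q = 394
N = D/Q = 12,880/394 ≈ 32.690 orders/yr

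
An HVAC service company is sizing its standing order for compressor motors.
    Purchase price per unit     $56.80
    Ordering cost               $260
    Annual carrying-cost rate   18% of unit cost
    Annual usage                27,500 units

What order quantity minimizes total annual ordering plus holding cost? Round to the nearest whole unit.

1,183 units

Carrying cost H = $56.8 × 18% = $10.2240/unit/yr
EOQ = √(2DS/H) = √(2 × 27,500 × 260 / 10.224)
    = √(1,398,669.80) ≈ 1,182.65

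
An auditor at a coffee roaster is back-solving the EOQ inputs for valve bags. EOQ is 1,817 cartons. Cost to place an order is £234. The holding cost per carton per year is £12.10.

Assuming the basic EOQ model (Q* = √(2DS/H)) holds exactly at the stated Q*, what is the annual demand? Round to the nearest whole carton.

Since Q* = (2DS/H)^½, squaring gives Q*²·H = 2DS.
D = Q²H / (2S) = 1,817² × 12.1 / (2 × 234) = 85,359.01

85,359 cartons per year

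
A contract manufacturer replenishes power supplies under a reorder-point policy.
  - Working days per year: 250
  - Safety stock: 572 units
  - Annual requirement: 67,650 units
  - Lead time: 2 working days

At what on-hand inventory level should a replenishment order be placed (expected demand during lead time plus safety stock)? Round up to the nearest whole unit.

Daily demand d = 67,650 / 250 = 270.600 units/day
Demand during lead time = 270.600 × 2 = 541.20
Reorder point = 541.20 + 572 = 1,113.20 → round up

1,114 units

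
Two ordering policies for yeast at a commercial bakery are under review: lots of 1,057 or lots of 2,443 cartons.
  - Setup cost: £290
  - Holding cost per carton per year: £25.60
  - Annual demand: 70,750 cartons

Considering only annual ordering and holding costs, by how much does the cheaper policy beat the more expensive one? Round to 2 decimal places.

£6,728.22

TC(Q) = (D/Q)S + (Q/2)H
TC(1,057) = (70,750/1,057)×290 + (1,057/2)×25.6 = £32,940.67
TC(2,443) = (70,750/2,443)×290 + (2,443/2)×25.6 = £39,668.89
Lots of 1,057 are cheaper by £6,728.22.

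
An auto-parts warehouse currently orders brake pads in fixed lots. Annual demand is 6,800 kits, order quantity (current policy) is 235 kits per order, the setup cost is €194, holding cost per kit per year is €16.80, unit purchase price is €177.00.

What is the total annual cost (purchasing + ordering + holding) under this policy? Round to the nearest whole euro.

Annual ordering cost = (D/Q)·S = (6,800/235) × 194 = €5,613.62
Annual holding cost  = (Q/2)·H = (235/2) × 16.8 = €1,974.00
Purchase cost = D·C = 6,800 × 177 = €1,203,600.00
Total = €5,613.62 + €1,974.00 + €1,203,600.00 = €1,211,187.62

€1,211,188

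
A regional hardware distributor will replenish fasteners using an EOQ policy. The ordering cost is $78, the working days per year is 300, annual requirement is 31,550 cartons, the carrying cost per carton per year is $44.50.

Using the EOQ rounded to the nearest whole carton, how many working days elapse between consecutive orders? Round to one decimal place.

3.2 days

Q* = √(2·D·S / H) = √(2·31,550·78 / 44.5) = √110,602.2 ≈ 332.57 → Q = 333 cartons
Days between orders = 300 / (D/Q) = 300 / 94.745 ≈ 3.166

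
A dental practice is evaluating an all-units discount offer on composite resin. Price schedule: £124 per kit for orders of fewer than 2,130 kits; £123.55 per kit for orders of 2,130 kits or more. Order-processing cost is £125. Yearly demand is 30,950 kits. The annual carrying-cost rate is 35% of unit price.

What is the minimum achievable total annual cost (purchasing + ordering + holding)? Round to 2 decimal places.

H₁ = 35%×£124 = £43.4000;  H₂ = 35%×£123.55 = £43.2425
EOQ₁ = √(2×30,950×125/43.4000) = 422.24  (< 2,130, feasible at tier 1)
EOQ₂ = √(2×30,950×125/43.2425) = 423.00  (< 2,130 → use Q = 2,130 at tier-2 price)
TC(tier 1 (EOQ₁), Q≈422.2) = £3,856,125.05
TC(tier 2, Q≈2,130.0) = £3,871,742.08
Minimum at tier 1 (EOQ₁): £3,856,125.05

£3,856,125.05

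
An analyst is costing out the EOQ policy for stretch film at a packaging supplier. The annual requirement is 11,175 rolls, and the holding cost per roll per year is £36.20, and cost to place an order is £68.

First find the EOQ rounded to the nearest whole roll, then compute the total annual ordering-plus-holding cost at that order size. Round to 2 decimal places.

£7,417.33

2DS/H = 2·11,175·68/36.2 = 41,983.43
EOQ = √41,983.43 ≈ 204.90 → Q = 205 rolls
Annual ordering cost = (D/Q)·S = (11,175/205) × 68 = £3,706.83
Annual holding cost  = (Q/2)·H = (205/2) × 36.2 = £3,710.50
Total = £3,706.83 + £3,710.50 = £7,417.33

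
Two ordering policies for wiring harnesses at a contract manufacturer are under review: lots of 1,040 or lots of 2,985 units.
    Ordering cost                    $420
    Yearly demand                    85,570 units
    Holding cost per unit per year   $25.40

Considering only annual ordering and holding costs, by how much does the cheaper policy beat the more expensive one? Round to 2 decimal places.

TC(Q) = (D/Q)S + (Q/2)H
TC(1,040) = (85,570/1,040)×420 + (1,040/2)×25.4 = $47,765.12
TC(2,985) = (85,570/2,985)×420 + (2,985/2)×25.4 = $49,949.50
Cheaper: Q = 1,040.  Difference = $2,184.38

$2,184.38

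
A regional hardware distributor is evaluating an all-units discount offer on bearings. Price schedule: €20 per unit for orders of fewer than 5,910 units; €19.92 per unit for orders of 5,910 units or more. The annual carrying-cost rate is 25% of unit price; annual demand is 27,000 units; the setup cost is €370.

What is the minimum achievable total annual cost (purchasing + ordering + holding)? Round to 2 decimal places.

€549,995.00

H₁ = 25%×€20 = €5.0000;  H₂ = 25%×€19.92 = €4.9800
EOQ₁ = √(2×27,000×370/5.0000) = 1,999.00  (< 5,910, feasible at tier 1)
EOQ₂ = √(2×27,000×370/4.9800) = 2,003.01  (< 5,910 → use Q = 5,910 at tier-2 price)
TC(tier 1 (EOQ₁), Q≈1,999.0) = €549,995.00
TC(tier 2, Q≈5,910.0) = €554,246.26
Minimum at tier 1 (EOQ₁): €549,995.00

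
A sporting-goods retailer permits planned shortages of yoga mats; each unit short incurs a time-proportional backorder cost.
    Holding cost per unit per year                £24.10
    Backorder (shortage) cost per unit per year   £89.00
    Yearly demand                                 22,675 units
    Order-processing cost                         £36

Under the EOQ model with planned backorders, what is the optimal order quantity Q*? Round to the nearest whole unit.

293 units

Basic EOQ = √(2·22,675·36/24.1) = 260.274
Backorder adjustment √((H+b)/b) = √((24.1+89)/89) = 1.1273
Q* = 260.274 × 1.1273 ≈ 293.41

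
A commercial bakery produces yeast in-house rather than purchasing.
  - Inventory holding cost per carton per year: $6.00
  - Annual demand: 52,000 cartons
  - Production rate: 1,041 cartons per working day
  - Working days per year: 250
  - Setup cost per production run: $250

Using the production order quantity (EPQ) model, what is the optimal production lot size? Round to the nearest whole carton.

2,327 cartons

d = 52,000/250 = 208.0000 cartons/day;  effective holding cost H(1 − d/p) = 6·(1 − 208.0000/1041) = 4.80115
Q* = √(2DS / H_eff) = √(2·52,000·250 / 4.80115) ≈ 2,327.09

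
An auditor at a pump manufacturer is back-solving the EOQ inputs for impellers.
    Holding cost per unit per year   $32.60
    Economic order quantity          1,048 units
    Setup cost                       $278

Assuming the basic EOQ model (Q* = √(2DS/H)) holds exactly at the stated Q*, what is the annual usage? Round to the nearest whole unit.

EOQ relation: Q² = 2DS/H, so rearrange for the unknown.
D = Q²H / (2S) = 1,048² × 32.6 / (2 × 278) = 64,396.96

64,397 units per year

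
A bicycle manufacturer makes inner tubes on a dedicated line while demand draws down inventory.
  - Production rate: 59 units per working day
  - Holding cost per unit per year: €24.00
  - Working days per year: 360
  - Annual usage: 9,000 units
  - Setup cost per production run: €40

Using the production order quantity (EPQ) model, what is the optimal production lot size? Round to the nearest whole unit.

Daily demand d = 9,000/360 = 25.000; p = 59; 1 − d/p = 0.57627
EPQ = √(2DS / (H(1 − d/p)))
    = √(2 × 9,000 × 40 / (24 × 0.57627)) ≈ 228.16

228 units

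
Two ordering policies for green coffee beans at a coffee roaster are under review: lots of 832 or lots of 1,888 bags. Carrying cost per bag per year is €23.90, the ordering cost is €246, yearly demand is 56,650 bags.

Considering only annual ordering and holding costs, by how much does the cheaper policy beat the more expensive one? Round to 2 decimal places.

For each Q, cost = (D/Q)·S + (Q/2)·H.
TC(832) = (56,650/832)×246 + (832/2)×23.9 = €26,692.28
TC(1,888) = (56,650/1,888)×246 + (1,888/2)×23.9 = €29,942.90
|ΔTC| = |€26,692.28 − €29,942.90| = €3,250.62

€3,250.62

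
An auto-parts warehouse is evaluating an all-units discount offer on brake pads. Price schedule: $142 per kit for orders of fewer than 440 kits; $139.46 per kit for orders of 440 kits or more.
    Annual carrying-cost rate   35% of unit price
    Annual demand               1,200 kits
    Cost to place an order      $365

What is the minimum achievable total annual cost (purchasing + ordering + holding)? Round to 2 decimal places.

$176,998.27

H₁ = 35%×$142 = $49.7000;  H₂ = 35%×$139.46 = $48.8110
EOQ₁ = √(2×1,200×365/49.7000) = 132.76  (< 440, feasible at tier 1)
EOQ₂ = √(2×1,200×365/48.8110) = 133.97  (< 440 → use Q = 440 at tier-2 price)
TC(tier 1 (EOQ₁), Q≈132.8) = $176,998.27
TC(tier 2, Q≈440.0) = $179,085.87
Minimum at tier 1 (EOQ₁): $176,998.27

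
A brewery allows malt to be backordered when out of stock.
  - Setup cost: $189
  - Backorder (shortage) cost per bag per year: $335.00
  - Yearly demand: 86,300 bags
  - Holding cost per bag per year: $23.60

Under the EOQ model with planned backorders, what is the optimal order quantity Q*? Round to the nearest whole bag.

Basic EOQ = √(2·86,300·189/23.6) = 1,175.697
Backorder adjustment √((H+b)/b) = √((23.6+335)/335) = 1.0346
Q* = 1,175.697 × 1.0346 ≈ 1,216.40

1,216 bags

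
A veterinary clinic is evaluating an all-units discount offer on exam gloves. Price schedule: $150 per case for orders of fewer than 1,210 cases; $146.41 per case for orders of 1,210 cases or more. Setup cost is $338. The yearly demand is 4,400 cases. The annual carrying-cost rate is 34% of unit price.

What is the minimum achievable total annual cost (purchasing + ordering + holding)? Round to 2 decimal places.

H₁ = 34%×$150 = $51.0000;  H₂ = 34%×$146.41 = $49.7794
EOQ₁ = √(2×4,400×338/51.0000) = 241.50  (< 1,210, feasible at tier 1)
EOQ₂ = √(2×4,400×338/49.7794) = 244.44  (< 1,210 → use Q = 1,210 at tier-2 price)
TC(tier 1 (EOQ₁), Q≈241.5) = $672,316.43
TC(tier 2, Q≈1,210.0) = $675,549.63
Minimum at tier 1 (EOQ₁): $672,316.43

$672,316.43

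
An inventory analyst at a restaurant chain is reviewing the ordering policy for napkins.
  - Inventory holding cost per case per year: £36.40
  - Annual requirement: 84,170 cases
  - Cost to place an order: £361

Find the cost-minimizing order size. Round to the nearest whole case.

Q* = √(2·D·S / H) = √(2·84,170·361 / 36.4) = √1,669,525.8 ≈ 1,292.10

1,292 cases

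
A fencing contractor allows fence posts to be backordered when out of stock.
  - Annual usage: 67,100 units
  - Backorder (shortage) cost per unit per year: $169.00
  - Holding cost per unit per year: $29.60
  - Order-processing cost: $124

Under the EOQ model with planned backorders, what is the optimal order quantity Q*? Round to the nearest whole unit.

813 units

Q* = √(2DS/H) · √((H + b)/b)
   = √(2 × 67,100 × 124 / 29.6) · √((29.6 + 169) / 169)
   = 749.793 × 1.0840 ≈ 812.81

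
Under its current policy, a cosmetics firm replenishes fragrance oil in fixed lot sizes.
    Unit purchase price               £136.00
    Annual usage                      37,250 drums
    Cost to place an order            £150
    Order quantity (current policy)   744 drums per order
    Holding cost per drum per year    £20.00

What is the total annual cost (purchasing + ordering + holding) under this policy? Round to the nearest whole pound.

Orders/yr = 37,250/744 = 50.067; ordering cost = 50.067 × £150 = £7,510.08
Average inventory = 744/2 = 372; holding cost = 372 × £20 = £7,440.00
Purchase cost = D·C = 37,250 × 136 = £5,066,000.00
Total = £7,510.08 + £7,440.00 + £5,066,000.00 = £5,080,950.08

£5,080,950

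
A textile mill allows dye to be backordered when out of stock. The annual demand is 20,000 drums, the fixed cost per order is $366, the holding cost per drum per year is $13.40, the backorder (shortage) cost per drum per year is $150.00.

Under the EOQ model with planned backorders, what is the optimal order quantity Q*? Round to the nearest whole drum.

1,091 drums

Basic EOQ = √(2·20,000·366/13.4) = 1,045.245
Backorder adjustment √((H+b)/b) = √((13.4+150)/150) = 1.0437
Q* = 1,045.245 × 1.0437 ≈ 1,090.93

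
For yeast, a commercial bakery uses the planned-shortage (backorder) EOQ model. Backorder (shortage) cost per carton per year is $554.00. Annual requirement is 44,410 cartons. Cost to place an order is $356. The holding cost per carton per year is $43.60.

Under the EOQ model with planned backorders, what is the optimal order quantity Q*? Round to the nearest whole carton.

884 cartons

Q* = √(2DS/H) · √((H + b)/b)
   = √(2 × 44,410 × 356 / 43.6) · √((43.6 + 554) / 554)
   = 851.603 × 1.0386 ≈ 884.48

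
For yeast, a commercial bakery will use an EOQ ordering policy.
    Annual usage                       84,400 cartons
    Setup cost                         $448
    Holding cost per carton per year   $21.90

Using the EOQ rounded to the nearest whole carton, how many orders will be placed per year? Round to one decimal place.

45.4 orders per year

2DS/H = 2·84,400·448/21.9 = 3,453,077.63
EOQ = √3,453,077.63 ≈ 1,858.25 → Q = 1,858
N = D/Q = 84,400/1,858 ≈ 45.425 orders/yr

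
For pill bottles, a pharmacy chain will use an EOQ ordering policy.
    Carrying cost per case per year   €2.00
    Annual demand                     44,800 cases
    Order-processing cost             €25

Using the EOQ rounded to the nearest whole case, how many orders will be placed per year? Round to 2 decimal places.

EOQ = √(2DS/H) = √(2 × 44,800 × 25 / 2)
    = √(1,120,000.00) ≈ 1,058.30 → Q = 1,058
Orders per year = D/Q = 44,800 / 1,058 = 42.344

42.34 orders per year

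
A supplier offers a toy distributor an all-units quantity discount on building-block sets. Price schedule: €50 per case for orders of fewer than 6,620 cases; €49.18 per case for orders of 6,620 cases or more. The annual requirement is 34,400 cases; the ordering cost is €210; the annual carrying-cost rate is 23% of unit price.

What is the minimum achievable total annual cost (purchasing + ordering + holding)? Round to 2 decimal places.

€1,730,323.97

H₁ = 23%×€50 = €11.5000;  H₂ = 23%×€49.18 = €11.3114
EOQ₁ = √(2×34,400×210/11.5000) = 1,120.87  (< 6,620, feasible at tier 1)
EOQ₂ = √(2×34,400×210/11.3114) = 1,130.17  (< 6,620 → use Q = 6,620 at tier-2 price)
TC(tier 1 (EOQ₁), Q≈1,120.9) = €1,732,890.00
TC(tier 2, Q≈6,620.0) = €1,730,323.97
Minimum at tier 2: €1,730,323.97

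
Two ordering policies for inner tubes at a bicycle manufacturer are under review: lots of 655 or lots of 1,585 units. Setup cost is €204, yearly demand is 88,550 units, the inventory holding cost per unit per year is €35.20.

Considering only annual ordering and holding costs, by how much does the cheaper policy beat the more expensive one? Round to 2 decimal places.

€186.04

Annual cost at Q: ordering D·S/Q plus holding Q·H/2.
TC(655) = (88,550/655)×204 + (655/2)×35.2 = €39,106.93
TC(1,585) = (88,550/1,585)×204 + (1,585/2)×35.2 = €39,292.97
Cheaper: Q = 655.  Difference = €186.04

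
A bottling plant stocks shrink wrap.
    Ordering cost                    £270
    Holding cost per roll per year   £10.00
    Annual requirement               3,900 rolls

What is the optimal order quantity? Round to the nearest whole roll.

459 rolls

Optimal lot size Q* = (2 × 3,900 × £270 / £10)^½ ≈ 458.91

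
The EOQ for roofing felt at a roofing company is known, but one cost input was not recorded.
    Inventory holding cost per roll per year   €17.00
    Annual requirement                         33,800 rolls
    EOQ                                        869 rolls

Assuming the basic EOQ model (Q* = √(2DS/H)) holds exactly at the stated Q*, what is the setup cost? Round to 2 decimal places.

Since Q* = (2DS/H)^½, squaring gives Q*²·H = 2DS.
S = Q²H / (2D) = 869² × 17 / (2 × 33,800) = 189.9074

€189.91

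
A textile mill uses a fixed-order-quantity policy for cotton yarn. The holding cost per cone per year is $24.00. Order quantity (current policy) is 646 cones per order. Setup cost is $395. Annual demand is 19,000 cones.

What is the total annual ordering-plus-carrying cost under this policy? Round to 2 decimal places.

Ordering: D/Q × S = 19,000/646 × $395 = $11,617.65
Holding:  Q/2 × H = 646/2 × $24 = $7,752.00
Total = $11,617.65 + $7,752.00 = $19,369.65

$19,369.65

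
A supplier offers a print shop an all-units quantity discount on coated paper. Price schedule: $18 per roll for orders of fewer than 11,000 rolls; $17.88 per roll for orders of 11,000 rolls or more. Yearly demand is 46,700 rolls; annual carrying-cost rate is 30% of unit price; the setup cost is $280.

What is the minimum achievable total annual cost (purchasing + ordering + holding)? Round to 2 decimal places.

$852,483.64

H₁ = 30%×$18 = $5.4000;  H₂ = 30%×$17.88 = $5.3640
EOQ₁ = √(2×46,700×280/5.4000) = 2,200.67  (< 11,000, feasible at tier 1)
EOQ₂ = √(2×46,700×280/5.3640) = 2,208.05  (< 11,000 → use Q = 11,000 at tier-2 price)
TC(tier 1 (EOQ₁), Q≈2,200.7) = $852,483.64
TC(tier 2, Q≈11,000.0) = $865,686.73
Minimum at tier 1 (EOQ₁): $852,483.64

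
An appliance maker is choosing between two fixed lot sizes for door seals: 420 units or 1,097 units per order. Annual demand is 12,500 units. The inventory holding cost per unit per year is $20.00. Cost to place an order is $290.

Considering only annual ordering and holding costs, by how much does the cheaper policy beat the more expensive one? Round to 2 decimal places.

$1,443.51

TC(Q) = (D/Q)S + (Q/2)H
TC(420) = (12,500/420)×290 + (420/2)×20 = $12,830.95
TC(1,097) = (12,500/1,097)×290 + (1,097/2)×20 = $14,274.47
Cheaper: Q = 420.  Difference = $1,443.51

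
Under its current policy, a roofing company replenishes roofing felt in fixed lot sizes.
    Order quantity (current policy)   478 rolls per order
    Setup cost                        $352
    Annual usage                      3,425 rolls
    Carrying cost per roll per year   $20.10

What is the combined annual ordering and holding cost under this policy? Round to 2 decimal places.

Annual ordering cost = (D/Q)·S = (3,425/478) × 352 = $2,522.18
Annual holding cost  = (Q/2)·H = (478/2) × 20.1 = $4,803.90
Total = $2,522.18 + $4,803.90 = $7,326.08

$7,326.08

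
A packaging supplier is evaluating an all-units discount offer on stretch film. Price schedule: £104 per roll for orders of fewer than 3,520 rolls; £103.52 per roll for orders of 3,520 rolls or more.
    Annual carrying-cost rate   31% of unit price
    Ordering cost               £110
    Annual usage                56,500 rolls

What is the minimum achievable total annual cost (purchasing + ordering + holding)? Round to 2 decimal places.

H₁ = 31%×£104 = £32.2400;  H₂ = 31%×£103.52 = £32.0912
EOQ₁ = √(2×56,500×110/32.2400) = 620.92  (< 3,520, feasible at tier 1)
EOQ₂ = √(2×56,500×110/32.0912) = 622.36  (< 3,520 → use Q = 3,520 at tier-2 price)
TC(tier 1 (EOQ₁), Q≈620.9) = £5,896,018.57
TC(tier 2, Q≈3,520.0) = £5,907,126.14
Minimum at tier 1 (EOQ₁): £5,896,018.57

£5,896,018.57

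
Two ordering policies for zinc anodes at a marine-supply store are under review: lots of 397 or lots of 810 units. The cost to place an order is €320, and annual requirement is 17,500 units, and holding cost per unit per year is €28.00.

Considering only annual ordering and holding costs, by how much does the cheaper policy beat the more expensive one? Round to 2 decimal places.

TC(Q) = (D/Q)S + (Q/2)H
TC(397) = (17,500/397)×320 + (397/2)×28 = €19,663.79
TC(810) = (17,500/810)×320 + (810/2)×28 = €18,253.58
|ΔTC| = |€19,663.79 − €18,253.58| = €1,410.21

€1,410.21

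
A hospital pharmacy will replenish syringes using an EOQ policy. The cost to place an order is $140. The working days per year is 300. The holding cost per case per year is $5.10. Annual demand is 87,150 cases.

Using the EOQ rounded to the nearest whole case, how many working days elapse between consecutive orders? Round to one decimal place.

EOQ = √(2DS/H) = √(2 × 87,150 × 140 / 5.1)
    = √(4,784,705.88) ≈ 2,187.40 → Q = 2,187 cases
Days between orders = 300 / (D/Q) = 300 / 39.849 ≈ 7.528

7.5 days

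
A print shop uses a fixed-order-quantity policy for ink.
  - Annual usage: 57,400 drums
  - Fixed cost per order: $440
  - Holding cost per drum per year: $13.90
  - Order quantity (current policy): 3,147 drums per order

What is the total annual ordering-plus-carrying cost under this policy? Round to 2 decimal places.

Orders/yr = 57,400/3,147 = 18.240; ordering cost = 18.240 × $440 = $8,025.42
Average inventory = 3,147/2 = 1573.5; holding cost = 1573.5 × $13.9 = $21,871.65
Total = $8,025.42 + $21,871.65 = $29,897.07

$29,897.07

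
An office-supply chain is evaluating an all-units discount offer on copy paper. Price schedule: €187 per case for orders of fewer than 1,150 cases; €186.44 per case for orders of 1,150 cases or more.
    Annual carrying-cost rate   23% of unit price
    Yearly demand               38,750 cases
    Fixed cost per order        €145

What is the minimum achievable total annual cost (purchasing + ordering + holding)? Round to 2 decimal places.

€7,254,092.56

H₁ = 23%×€187 = €43.0100;  H₂ = 23%×€186.44 = €42.8812
EOQ₁ = √(2×38,750×145/43.0100) = 511.15  (< 1,150, feasible at tier 1)
EOQ₂ = √(2×38,750×145/42.8812) = 511.92  (< 1,150 → use Q = 1,150 at tier-2 price)
TC(tier 1 (EOQ₁), Q≈511.2) = €7,268,234.65
TC(tier 2, Q≈1,150.0) = €7,254,092.56
Minimum at tier 2: €7,254,092.56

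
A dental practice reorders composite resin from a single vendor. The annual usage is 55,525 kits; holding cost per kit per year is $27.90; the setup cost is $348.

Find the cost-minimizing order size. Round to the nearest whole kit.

Optimal lot size Q* = (2 × 55,525 × $348 / $27.9)^½ ≈ 1,176.92

1,177 kits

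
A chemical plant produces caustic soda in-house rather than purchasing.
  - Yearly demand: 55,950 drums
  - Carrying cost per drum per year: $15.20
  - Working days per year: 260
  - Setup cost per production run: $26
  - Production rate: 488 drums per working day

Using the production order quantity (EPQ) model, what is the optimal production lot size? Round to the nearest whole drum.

Daily demand d = 55,950/260 = 215.192; p = 488; 1 − d/p = 0.55903
EPQ = √(2DS / (H(1 − d/p)))
    = √(2 × 55,950 × 26 / (15.2 × 0.55903)) ≈ 585.14

585 drums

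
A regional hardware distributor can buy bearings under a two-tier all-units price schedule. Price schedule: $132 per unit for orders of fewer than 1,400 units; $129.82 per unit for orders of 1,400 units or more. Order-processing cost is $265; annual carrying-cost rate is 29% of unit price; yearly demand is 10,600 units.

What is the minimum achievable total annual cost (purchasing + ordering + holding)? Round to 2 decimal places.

$1,404,451.89

H₁ = 29%×$132 = $38.2800;  H₂ = 29%×$129.82 = $37.6478
EOQ₁ = √(2×10,600×265/38.2800) = 383.09  (< 1,400, feasible at tier 1)
EOQ₂ = √(2×10,600×265/37.6478) = 386.30  (< 1,400 → use Q = 1,400 at tier-2 price)
TC(tier 1 (EOQ₁), Q≈383.1) = $1,413,864.82
TC(tier 2, Q≈1,400.0) = $1,404,451.89
Minimum at tier 2: $1,404,451.89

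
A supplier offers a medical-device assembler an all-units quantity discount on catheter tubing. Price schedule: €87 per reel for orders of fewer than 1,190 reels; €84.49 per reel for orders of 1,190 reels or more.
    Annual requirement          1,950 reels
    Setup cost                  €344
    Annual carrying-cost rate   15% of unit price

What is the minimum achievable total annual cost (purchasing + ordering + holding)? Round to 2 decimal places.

H₁ = 15%×€87 = €13.0500;  H₂ = 15%×€84.49 = €12.6735
EOQ₁ = √(2×1,950×344/13.0500) = 320.63  (< 1,190, feasible at tier 1)
EOQ₂ = √(2×1,950×344/12.6735) = 325.36  (< 1,190 → use Q = 1,190 at tier-2 price)
TC(tier 1 (EOQ₁), Q≈320.6) = €173,834.24
TC(tier 2, Q≈1,190.0) = €172,859.93
Minimum at tier 2: €172,859.93

€172,859.93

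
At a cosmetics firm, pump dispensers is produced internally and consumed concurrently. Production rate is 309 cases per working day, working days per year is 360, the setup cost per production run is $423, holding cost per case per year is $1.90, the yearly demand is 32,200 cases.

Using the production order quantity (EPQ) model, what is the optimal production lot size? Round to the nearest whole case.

d = 32,200/360 = 89.4444 cases/day;  effective holding cost H(1 − d/p) = 1.9·(1 − 89.4444/309) = 1.35002
Q* = √(2DS / H_eff) = √(2·32,200·423 / 1.35002) ≈ 4,492.04

4,492 cases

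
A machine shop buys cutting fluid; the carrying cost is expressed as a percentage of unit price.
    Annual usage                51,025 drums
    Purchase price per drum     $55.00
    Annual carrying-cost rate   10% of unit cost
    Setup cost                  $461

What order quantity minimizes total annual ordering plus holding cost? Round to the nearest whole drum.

Carrying cost H = $55 × 10% = $5.5000/drum/yr
2DS/H = 2·51,025·461/5.5 = 8,553,645.45
EOQ = √8,553,645.45 ≈ 2,924.66

2,925 drums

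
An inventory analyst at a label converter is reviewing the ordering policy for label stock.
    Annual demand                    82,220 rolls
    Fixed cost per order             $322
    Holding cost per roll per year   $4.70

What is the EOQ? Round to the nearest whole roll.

3,356 rolls

2DS/H = 2·82,220·322/4.7 = 11,265,889.36
EOQ = √11,265,889.36 ≈ 3,356.47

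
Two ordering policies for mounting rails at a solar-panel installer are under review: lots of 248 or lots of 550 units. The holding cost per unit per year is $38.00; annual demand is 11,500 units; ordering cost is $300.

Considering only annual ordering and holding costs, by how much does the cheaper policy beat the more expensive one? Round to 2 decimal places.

For each Q, cost = (D/Q)·S + (Q/2)·H.
TC(248) = (11,500/248)×300 + (248/2)×38 = $18,623.29
TC(550) = (11,500/550)×300 + (550/2)×38 = $16,722.73
Lots of 550 are cheaper by $1,900.56.

$1,900.56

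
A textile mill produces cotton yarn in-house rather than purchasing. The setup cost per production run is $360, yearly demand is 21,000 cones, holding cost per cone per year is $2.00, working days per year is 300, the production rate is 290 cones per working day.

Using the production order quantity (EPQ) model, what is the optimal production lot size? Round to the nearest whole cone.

3,157 cones

Daily demand d = 21,000/300 = 70.000; p = 290; 1 − d/p = 0.75862
EPQ = √(2DS / (H(1 − d/p)))
    = √(2 × 21,000 × 360 / (2 × 0.75862)) ≈ 3,156.81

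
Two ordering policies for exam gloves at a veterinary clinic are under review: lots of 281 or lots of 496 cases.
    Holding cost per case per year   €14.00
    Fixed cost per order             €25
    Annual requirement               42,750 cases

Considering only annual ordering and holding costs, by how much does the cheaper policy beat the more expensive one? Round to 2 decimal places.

€143.64

TC(Q) = (D/Q)S + (Q/2)H
TC(281) = (42,750/281)×25 + (281/2)×14 = €5,770.38
TC(496) = (42,750/496)×25 + (496/2)×14 = €5,626.74
Cheaper: Q = 496.  Difference = €143.64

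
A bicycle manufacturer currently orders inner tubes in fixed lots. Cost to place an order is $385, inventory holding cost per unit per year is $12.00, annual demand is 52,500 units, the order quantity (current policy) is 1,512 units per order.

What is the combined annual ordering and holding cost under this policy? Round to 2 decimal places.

Orders/yr = 52,500/1,512 = 34.722; ordering cost = 34.722 × $385 = $13,368.06
Average inventory = 1,512/2 = 756; holding cost = 756 × $12 = $9,072.00
Total = $13,368.06 + $9,072.00 = $22,440.06

$22,440.06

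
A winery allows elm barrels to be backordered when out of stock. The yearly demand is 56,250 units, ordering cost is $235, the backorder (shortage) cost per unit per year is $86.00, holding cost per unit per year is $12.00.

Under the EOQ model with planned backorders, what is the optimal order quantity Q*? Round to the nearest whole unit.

Basic EOQ = √(2·56,250·235/12) = 1,484.293
Backorder adjustment √((H+b)/b) = √((12+86)/86) = 1.0675
Q* = 1,484.293 × 1.0675 ≈ 1,584.47

1,584 units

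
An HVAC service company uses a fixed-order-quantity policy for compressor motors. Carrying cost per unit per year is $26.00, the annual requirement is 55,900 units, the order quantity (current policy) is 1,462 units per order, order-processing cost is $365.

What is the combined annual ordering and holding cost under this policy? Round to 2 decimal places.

$32,961.88

Annual ordering cost = (D/Q)·S = (55,900/1,462) × 365 = $13,955.88
Annual holding cost  = (Q/2)·H = (1,462/2) × 26 = $19,006.00
Total = $13,955.88 + $19,006.00 = $32,961.88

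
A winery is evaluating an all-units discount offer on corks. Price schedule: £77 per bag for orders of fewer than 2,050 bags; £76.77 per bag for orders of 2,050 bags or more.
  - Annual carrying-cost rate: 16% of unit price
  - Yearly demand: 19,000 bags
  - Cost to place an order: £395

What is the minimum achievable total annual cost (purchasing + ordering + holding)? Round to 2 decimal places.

£1,474,881.26

H₁ = 16%×£77 = £12.3200;  H₂ = 16%×£76.77 = £12.2832
EOQ₁ = √(2×19,000×395/12.3200) = 1,103.79  (< 2,050, feasible at tier 1)
EOQ₂ = √(2×19,000×395/12.2832) = 1,105.44  (< 2,050 → use Q = 2,050 at tier-2 price)
TC(tier 1 (EOQ₁), Q≈1,103.8) = £1,476,598.65
TC(tier 2, Q≈2,050.0) = £1,474,881.26
Minimum at tier 2: £1,474,881.26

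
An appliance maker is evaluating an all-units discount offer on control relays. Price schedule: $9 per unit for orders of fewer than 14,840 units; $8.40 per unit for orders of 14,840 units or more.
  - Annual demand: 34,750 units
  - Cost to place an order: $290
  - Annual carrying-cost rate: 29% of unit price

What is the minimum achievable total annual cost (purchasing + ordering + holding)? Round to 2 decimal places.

$310,654.20

H₁ = 29%×$9 = $2.6100;  H₂ = 29%×$8.40 = $2.4360
EOQ₁ = √(2×34,750×290/2.6100) = 2,778.89  (< 14,840, feasible at tier 1)
EOQ₂ = √(2×34,750×290/2.4360) = 2,876.42  (< 14,840 → use Q = 14,840 at tier-2 price)
TC(tier 1 (EOQ₁), Q≈2,778.9) = $320,002.90
TC(tier 2, Q≈14,840.0) = $310,654.20
Minimum at tier 2: $310,654.20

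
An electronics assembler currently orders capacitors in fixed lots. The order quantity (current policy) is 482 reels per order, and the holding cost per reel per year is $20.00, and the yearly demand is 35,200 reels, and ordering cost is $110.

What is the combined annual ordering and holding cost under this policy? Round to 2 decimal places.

Ordering: D/Q × S = 35,200/482 × $110 = $8,033.20
Holding:  Q/2 × H = 482/2 × $20 = $4,820.00
Total = $8,033.20 + $4,820.00 = $12,853.20

$12,853.20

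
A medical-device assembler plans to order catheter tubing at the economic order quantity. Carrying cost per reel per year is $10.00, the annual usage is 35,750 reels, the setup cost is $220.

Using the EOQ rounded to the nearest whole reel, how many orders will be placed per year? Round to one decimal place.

EOQ = √(2DS/H) = √(2 × 35,750 × 220 / 10)
    = √(1,573,000.00) ≈ 1,254.19 → Q = 1,254
N = D/Q = 35,750/1,254 ≈ 28.509 orders/yr

28.5 orders per year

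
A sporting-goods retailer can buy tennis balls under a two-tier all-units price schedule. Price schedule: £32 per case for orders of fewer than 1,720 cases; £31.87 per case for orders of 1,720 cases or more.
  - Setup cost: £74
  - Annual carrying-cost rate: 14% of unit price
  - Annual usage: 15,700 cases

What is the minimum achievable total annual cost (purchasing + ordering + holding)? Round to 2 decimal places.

£504,871.61

H₁ = 14%×£32 = £4.4800;  H₂ = 14%×£31.87 = £4.4618
EOQ₁ = √(2×15,700×74/4.4800) = 720.18  (< 1,720, feasible at tier 1)
EOQ₂ = √(2×15,700×74/4.4618) = 721.65  (< 1,720 → use Q = 1,720 at tier-2 price)
TC(tier 1 (EOQ₁), Q≈720.2) = £505,626.41
TC(tier 2, Q≈1,720.0) = £504,871.61
Minimum at tier 2: £504,871.61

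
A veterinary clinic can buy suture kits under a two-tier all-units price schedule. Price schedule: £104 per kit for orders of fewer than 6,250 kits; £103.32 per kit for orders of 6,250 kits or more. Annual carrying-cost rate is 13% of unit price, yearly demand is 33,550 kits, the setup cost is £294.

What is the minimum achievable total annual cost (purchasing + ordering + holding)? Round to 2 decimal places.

£3,505,531.39

H₁ = 13%×£104 = £13.5200;  H₂ = 13%×£103.32 = £13.4316
EOQ₁ = √(2×33,550×294/13.5200) = 1,207.94  (< 6,250, feasible at tier 1)
EOQ₂ = √(2×33,550×294/13.4316) = 1,211.91  (< 6,250 → use Q = 6,250 at tier-2 price)
TC(tier 1 (EOQ₁), Q≈1,207.9) = £3,505,531.39
TC(tier 2, Q≈6,250.0) = £3,509,937.94
Minimum at tier 1 (EOQ₁): £3,505,531.39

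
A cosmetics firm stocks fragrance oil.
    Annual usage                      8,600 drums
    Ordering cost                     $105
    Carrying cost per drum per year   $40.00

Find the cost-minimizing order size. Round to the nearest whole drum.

Q* = √(2·D·S / H) = √(2·8,600·105 / 40) = √45,150.0 ≈ 212.49

212 drums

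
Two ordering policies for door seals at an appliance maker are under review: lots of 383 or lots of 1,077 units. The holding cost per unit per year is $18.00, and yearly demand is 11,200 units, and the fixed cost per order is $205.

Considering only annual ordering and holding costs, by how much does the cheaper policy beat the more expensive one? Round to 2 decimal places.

For each Q, cost = (D/Q)·S + (Q/2)·H.
TC(383) = (11,200/383)×205 + (383/2)×18 = $9,441.78
TC(1,077) = (11,200/1,077)×205 + (1,077/2)×18 = $11,824.85
|ΔTC| = |$9,441.78 − $11,824.85| = $2,383.07

$2,383.07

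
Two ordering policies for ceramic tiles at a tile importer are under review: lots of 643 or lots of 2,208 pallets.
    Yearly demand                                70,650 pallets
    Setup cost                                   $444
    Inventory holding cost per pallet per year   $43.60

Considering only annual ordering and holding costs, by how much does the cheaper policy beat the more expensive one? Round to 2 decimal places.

$460.97

For each Q, cost = (D/Q)·S + (Q/2)·H.
TC(643) = (70,650/643)×444 + (643/2)×43.6 = $62,802.16
TC(2,208) = (70,650/2,208)×444 + (2,208/2)×43.6 = $62,341.19
Lots of 2,208 are cheaper by $460.97.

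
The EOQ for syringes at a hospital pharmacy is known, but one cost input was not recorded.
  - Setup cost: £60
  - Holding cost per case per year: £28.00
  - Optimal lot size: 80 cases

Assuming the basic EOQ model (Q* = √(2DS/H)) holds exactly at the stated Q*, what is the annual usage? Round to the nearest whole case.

1,493 cases per year

Since Q* = (2DS/H)^½, squaring gives Q*²·H = 2DS.
D = Q²H / (2S) = 80² × 28 / (2 × 60) = 1,493.33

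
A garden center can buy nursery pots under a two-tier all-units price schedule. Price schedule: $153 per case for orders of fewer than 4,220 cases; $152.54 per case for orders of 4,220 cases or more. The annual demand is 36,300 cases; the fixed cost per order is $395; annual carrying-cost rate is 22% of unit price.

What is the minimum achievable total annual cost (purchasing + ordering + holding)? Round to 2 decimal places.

$5,584,968.76

H₁ = 22%×$153 = $33.6600;  H₂ = 22%×$152.54 = $33.5588
EOQ₁ = √(2×36,300×395/33.6600) = 923.02  (< 4,220, feasible at tier 1)
EOQ₂ = √(2×36,300×395/33.5588) = 924.41  (< 4,220 → use Q = 4,220 at tier-2 price)
TC(tier 1 (EOQ₁), Q≈923.0) = $5,584,968.76
TC(tier 2, Q≈4,220.0) = $5,611,408.82
Minimum at tier 1 (EOQ₁): $5,584,968.76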